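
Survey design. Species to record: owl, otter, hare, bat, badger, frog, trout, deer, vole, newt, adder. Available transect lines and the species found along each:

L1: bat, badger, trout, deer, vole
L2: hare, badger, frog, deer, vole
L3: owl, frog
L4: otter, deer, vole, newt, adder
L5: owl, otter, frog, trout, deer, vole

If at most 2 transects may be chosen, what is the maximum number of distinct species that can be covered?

Choosing L1, L4 covers {otter, bat, badger, trout, deer, vole, newt, adder} — 8 species.
No choice of 2 transects does better; here owl, hare, frog are left uncovered.

8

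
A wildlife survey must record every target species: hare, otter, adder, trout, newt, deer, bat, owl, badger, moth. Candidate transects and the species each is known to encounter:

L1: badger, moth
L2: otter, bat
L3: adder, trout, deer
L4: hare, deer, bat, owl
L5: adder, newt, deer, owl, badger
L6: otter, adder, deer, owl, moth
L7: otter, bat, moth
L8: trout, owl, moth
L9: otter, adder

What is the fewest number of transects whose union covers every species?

4

L2, L4, L5, L8 together cover {hare, otter, adder, trout, newt, deer, bat, owl, badger, moth} — every species.
No 3 of the 9 transects cover everything (all 84 triples fall short), so 4 is minimum.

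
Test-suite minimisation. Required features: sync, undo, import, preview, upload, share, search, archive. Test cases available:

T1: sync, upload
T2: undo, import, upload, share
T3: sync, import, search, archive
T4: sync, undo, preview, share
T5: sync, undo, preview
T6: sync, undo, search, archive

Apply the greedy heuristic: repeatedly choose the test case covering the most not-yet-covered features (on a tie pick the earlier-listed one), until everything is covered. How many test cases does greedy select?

Pick 1: T2 covers 4 new features (undo, import, upload, share).
Pick 2: T3 covers 3 new features (sync, search, archive).
Pick 3: T4 covers 1 new features (preview).
Greedy uses 3 test cases.

3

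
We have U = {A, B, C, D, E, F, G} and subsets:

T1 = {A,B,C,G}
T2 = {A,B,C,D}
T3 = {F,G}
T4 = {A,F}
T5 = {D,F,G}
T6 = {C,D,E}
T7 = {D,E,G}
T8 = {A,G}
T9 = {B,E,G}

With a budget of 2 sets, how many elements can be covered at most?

Choosing T1, T5 covers {A, B, C, D, F, G} — 6 elements.
No choice of 2 sets does better; here E is left uncovered.

6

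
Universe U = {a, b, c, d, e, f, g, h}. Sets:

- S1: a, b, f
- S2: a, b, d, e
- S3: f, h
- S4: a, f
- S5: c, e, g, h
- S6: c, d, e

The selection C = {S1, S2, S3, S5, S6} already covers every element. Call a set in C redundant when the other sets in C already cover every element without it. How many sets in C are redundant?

Drop S1: the rest still cover every element — redundant.
Drop S2: the rest still cover every element — redundant.
Drop S3: the rest still cover every element — redundant.
Drop S5: g uncovered — not redundant.
Drop S6: the rest still cover every element — redundant.
4 redundant: S1, S2, S3, S6.

4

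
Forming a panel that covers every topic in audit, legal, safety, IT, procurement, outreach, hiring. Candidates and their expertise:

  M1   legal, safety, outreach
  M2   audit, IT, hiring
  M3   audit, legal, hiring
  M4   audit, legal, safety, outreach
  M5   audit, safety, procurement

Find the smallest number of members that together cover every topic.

M1, M2, M5 together cover {audit, legal, safety, IT, procurement, outreach, hiring} — every topic.
No 2 of the 5 members cover everything (all 10 pairs fall short), so 3 is minimum.

3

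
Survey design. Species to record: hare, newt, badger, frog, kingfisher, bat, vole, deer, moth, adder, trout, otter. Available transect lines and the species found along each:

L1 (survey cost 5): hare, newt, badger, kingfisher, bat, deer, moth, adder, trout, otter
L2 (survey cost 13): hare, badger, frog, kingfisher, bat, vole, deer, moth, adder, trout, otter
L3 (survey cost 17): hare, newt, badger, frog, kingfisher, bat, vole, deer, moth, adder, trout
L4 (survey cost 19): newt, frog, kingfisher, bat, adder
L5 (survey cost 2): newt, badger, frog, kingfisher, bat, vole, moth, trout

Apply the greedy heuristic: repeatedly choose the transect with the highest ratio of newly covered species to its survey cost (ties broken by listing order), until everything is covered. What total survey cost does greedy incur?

Pick 1: L5 adds 8 new (newt, badger, frog, kingfisher, bat, vole, moth, trout) at survey cost 2 (ratio 8/2).
Pick 2: L1 adds 4 new (hare, deer, adder, otter) at survey cost 5 (ratio 4/5).
Greedy total survey cost: 2 + 5 = 7.

7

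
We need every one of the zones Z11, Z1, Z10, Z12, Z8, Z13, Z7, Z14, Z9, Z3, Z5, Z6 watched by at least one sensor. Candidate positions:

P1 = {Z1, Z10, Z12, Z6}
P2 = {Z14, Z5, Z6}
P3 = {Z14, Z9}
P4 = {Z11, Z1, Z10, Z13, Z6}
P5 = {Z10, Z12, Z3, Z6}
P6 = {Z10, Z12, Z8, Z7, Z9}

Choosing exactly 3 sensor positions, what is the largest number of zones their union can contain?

11

Choosing P2, P4, P6 covers {Z11, Z1, Z10, Z12, Z8, Z13, Z7, Z14, Z9, Z5, Z6} — 11 zones.
No choice of 3 sensor positions does better; here Z3 is left uncovered.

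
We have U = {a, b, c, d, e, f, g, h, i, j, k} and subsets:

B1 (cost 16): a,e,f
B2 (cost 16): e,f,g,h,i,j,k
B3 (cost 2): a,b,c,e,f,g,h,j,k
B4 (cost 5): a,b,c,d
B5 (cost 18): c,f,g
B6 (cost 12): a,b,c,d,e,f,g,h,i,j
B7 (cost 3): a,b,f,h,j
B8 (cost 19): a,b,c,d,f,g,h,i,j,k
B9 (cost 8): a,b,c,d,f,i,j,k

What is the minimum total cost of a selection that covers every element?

10

B3, B9 cover every element at cost 2 + 8 = 10.
Any cover uses at least 2 sets; among all covering selections none totals below 10.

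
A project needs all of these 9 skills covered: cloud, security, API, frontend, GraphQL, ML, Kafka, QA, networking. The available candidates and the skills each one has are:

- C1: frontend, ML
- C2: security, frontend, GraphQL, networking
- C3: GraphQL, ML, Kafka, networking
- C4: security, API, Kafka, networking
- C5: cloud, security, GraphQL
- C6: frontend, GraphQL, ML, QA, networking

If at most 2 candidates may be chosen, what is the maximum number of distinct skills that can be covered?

8

Choosing C4, C6 covers {security, API, frontend, GraphQL, ML, Kafka, QA, networking} — 8 skills.
No choice of 2 candidates does better; here cloud is left uncovered.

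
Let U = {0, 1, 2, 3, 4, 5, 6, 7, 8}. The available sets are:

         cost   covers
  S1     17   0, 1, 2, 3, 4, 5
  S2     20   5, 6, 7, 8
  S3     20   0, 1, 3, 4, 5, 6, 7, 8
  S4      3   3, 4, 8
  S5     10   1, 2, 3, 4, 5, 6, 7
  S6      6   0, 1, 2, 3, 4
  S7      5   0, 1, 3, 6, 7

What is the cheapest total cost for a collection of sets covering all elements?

S4, S5, S7 cover every element at cost 3 + 10 + 5 = 18.
Any cover uses at least 2 sets; among all covering selections none totals below 18.

18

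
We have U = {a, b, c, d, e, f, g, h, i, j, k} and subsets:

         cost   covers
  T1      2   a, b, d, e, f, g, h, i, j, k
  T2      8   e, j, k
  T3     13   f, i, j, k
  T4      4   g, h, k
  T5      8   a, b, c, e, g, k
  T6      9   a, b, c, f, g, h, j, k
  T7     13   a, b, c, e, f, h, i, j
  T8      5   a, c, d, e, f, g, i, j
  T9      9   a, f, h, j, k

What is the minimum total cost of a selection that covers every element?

7

T1, T8 cover every element at cost 2 + 5 = 7.
Any cover uses at least 2 sets; among all covering selections none totals below 7.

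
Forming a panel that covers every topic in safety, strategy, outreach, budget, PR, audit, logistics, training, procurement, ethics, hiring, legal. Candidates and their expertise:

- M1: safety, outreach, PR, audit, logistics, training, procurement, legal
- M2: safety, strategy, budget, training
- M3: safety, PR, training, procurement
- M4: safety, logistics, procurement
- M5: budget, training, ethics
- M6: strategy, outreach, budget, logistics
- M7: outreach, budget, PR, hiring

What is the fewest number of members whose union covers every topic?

4

M1, M2, M5, M7 together cover {safety, strategy, outreach, budget, PR, audit, logistics, training, procurement, ethics, hiring, legal} — every topic.
No 3 of the 7 members cover everything (all 35 triples fall short), so 4 is minimum.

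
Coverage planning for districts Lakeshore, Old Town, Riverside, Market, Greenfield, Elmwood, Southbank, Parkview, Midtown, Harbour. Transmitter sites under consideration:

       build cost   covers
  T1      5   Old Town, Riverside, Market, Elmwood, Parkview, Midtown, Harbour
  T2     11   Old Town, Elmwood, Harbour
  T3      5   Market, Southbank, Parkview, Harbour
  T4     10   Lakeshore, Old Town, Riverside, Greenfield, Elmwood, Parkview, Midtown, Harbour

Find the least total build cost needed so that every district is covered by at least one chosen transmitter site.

T3, T4 cover every district at build cost 5 + 10 = 15.
Any cover uses at least 2 transmitter sites; among all covering selections none totals below 15.
Greedy by coverage-per-build cost would pick T1, T3, T4 for 20 — worse than the optimum 15.

15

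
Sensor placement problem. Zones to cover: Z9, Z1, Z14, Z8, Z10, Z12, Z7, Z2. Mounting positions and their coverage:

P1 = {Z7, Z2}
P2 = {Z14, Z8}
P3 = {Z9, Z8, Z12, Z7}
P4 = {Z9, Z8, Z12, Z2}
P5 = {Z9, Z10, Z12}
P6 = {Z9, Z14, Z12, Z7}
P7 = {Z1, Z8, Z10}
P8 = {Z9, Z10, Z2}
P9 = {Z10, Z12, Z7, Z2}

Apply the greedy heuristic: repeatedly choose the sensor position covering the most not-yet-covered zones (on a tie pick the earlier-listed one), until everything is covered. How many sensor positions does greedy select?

Pick 1: P3 covers 4 new zones (Z9, Z8, Z12, Z7).
Pick 2: P7 covers 2 new zones (Z1, Z10).
Pick 3: P1 covers 1 new zones (Z2).
Pick 4: P2 covers 1 new zones (Z14).
Greedy uses 4 sensor positions. (The true minimum is 3.)

4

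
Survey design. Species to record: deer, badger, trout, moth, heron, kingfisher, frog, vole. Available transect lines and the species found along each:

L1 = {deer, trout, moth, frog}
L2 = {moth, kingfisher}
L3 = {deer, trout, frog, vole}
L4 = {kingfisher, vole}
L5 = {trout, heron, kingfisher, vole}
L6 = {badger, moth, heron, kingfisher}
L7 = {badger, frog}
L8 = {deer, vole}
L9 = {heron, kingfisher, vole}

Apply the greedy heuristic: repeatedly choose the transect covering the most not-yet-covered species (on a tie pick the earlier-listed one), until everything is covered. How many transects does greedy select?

3

Pick 1: L1 covers 4 new species (deer, trout, moth, frog).
Pick 2: L5 covers 3 new species (heron, kingfisher, vole).
Pick 3: L6 covers 1 new species (badger).
Greedy uses 3 transects. (The true minimum is 2.)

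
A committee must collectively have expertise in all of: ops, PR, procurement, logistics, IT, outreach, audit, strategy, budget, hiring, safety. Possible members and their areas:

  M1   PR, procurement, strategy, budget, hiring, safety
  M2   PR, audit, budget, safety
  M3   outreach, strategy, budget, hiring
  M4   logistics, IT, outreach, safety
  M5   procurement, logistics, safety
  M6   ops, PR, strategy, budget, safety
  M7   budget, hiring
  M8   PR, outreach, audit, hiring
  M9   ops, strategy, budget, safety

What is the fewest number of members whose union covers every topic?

4

M1, M2, M4, M6 together cover {ops, PR, procurement, logistics, IT, outreach, audit, strategy, budget, hiring, safety} — every topic.
No 3 of the 9 members cover everything (all 84 triples fall short), so 4 is minimum.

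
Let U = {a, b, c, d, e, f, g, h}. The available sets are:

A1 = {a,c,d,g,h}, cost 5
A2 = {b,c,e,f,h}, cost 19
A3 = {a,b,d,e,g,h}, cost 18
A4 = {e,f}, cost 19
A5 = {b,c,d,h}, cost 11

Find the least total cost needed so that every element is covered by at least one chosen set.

24

A1, A2 cover every element at cost 5 + 19 = 24.
Any cover uses at least 2 sets; among all covering selections none totals below 24.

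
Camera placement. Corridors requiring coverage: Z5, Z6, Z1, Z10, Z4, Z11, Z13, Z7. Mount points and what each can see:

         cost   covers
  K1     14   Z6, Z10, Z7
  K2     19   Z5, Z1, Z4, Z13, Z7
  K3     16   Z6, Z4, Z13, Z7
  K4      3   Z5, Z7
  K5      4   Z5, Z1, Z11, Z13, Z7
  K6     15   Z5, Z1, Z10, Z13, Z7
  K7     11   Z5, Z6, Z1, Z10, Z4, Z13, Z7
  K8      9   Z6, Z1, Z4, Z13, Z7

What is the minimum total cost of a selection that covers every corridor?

15

K5, K7 cover every corridor at cost 4 + 11 = 15.
Any cover uses at least 2 camera mounts; among all covering selections none totals below 15.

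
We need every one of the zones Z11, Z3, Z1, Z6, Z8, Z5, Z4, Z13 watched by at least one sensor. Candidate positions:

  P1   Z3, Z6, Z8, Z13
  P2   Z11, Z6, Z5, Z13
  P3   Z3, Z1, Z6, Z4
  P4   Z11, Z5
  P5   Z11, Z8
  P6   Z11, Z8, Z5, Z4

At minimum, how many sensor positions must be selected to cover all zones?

P1, P2, P3 together cover {Z11, Z3, Z1, Z6, Z8, Z5, Z4, Z13} — every zone.
No 2 of the 6 sensor positions cover everything (all 15 pairs fall short), so 3 is minimum.

3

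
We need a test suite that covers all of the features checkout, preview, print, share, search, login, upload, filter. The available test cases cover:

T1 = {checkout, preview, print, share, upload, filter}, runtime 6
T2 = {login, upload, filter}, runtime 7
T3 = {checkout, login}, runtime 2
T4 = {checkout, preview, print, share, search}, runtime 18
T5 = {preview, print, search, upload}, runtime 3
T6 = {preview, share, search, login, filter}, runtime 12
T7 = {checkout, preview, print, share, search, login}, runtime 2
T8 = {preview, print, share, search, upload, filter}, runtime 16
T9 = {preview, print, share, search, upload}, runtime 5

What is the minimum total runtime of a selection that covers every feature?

8

T1, T7 cover every feature at runtime 6 + 2 = 8.
Any cover uses at least 2 test cases; among all covering selections none totals below 8.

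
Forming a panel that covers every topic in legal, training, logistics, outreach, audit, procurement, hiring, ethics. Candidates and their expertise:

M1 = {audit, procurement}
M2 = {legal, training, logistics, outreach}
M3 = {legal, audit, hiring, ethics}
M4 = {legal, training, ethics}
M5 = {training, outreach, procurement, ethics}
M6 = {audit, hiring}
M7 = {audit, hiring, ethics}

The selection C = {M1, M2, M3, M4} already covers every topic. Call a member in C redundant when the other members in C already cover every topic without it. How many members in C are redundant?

1

Drop M1: procurement uncovered — not redundant.
Drop M2: logistics, outreach uncovered — not redundant.
Drop M3: hiring uncovered — not redundant.
Drop M4: the rest still cover every topic — redundant.
1 redundant: M4.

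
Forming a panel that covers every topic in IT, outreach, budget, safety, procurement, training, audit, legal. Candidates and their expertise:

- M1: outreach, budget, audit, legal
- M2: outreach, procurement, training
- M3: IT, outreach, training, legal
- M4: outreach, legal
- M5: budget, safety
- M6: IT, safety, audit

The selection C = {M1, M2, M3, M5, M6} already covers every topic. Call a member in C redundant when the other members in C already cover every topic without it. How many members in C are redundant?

Drop M1: the rest still cover every topic — redundant.
Drop M2: procurement uncovered — not redundant.
Drop M3: the rest still cover every topic — redundant.
Drop M5: the rest still cover every topic — redundant.
Drop M6: the rest still cover every topic — redundant.
4 redundant: M1, M3, M5, M6.

4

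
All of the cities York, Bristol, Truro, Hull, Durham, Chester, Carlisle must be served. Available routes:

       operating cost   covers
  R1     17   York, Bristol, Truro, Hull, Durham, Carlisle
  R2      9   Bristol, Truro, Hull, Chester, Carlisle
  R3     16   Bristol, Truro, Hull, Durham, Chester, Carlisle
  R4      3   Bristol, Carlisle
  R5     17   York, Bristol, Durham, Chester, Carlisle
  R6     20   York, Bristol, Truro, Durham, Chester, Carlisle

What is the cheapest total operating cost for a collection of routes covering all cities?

R1, R2 cover every city at operating cost 17 + 9 = 26.
Any cover uses at least 2 routes; among all covering selections none totals below 26.
Greedy by coverage-per-operating cost would pick R4, R2, R1 for 29 — worse than the optimum 26.

26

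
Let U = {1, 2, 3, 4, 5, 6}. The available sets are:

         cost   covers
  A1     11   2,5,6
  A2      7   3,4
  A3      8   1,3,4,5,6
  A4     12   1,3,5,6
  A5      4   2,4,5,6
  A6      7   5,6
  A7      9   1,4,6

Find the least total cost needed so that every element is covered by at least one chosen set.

12

A3, A5 cover every element at cost 8 + 4 = 12.
Any cover uses at least 2 sets; among all covering selections none totals below 12.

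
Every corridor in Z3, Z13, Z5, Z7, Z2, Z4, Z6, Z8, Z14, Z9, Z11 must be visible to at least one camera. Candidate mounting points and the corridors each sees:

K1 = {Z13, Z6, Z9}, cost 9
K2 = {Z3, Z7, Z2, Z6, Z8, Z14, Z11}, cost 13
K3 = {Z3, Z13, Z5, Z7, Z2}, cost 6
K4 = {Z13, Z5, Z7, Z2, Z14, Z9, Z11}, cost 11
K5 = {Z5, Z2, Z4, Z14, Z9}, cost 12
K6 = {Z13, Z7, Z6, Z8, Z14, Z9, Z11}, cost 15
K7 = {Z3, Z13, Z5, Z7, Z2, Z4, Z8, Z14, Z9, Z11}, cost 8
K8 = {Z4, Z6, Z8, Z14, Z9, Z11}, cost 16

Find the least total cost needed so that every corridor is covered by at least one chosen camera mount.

K1, K7 cover every corridor at cost 9 + 8 = 17.
Any cover uses at least 2 camera mounts; among all covering selections none totals below 17.

17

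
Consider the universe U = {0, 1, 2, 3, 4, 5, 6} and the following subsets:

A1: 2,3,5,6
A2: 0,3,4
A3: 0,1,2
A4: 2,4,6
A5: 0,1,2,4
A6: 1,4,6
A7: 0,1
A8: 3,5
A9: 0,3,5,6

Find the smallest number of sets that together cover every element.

A1, A5 together cover {0, 1, 2, 3, 4, 5, 6} — every element.
No single set contains all 7 elements, so 2 is optimal.

2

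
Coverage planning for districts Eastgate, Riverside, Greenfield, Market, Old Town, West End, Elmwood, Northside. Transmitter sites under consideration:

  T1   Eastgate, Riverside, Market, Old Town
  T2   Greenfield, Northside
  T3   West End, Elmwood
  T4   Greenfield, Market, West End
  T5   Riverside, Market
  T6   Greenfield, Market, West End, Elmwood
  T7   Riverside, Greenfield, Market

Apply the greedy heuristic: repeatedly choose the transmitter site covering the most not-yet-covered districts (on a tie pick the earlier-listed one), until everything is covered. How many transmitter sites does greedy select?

Pick 1: T1 covers 4 new districts (Eastgate, Riverside, Market, Old Town).
Pick 2: T6 covers 3 new districts (Greenfield, West End, Elmwood).
Pick 3: T2 covers 1 new districts (Northside).
Greedy uses 3 transmitter sites.

3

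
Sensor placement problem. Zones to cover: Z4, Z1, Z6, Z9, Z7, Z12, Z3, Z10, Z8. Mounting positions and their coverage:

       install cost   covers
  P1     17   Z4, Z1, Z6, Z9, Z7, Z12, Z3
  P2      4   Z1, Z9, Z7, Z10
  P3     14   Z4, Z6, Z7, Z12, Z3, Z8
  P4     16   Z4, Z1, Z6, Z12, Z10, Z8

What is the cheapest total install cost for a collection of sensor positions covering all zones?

P2, P3 cover every zone at install cost 4 + 14 = 18.
Any cover uses at least 2 sensor positions; among all covering selections none totals below 18.

18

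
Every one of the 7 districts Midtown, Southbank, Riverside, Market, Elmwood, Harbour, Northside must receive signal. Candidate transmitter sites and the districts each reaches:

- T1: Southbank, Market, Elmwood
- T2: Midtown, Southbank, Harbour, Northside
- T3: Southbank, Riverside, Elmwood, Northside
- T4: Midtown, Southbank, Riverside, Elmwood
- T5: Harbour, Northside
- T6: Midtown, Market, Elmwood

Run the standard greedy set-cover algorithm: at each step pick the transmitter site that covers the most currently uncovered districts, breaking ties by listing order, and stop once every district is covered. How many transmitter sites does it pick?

Pick 1: T2 covers 4 new districts (Midtown, Southbank, Harbour, Northside).
Pick 2: T1 covers 2 new districts (Market, Elmwood).
Pick 3: T3 covers 1 new districts (Riverside).
Greedy uses 3 transmitter sites.

3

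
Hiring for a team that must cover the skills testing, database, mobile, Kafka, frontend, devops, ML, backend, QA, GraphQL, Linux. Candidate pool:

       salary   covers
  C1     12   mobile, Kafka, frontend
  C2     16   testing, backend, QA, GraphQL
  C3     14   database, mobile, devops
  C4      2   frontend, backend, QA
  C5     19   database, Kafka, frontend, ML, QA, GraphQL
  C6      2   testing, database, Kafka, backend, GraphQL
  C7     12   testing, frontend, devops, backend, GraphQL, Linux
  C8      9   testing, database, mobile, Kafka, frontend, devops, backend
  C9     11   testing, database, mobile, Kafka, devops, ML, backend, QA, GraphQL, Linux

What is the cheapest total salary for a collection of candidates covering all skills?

C4, C9 cover every skill at salary 2 + 11 = 13.
Any cover uses at least 2 candidates; among all covering selections none totals below 13.

13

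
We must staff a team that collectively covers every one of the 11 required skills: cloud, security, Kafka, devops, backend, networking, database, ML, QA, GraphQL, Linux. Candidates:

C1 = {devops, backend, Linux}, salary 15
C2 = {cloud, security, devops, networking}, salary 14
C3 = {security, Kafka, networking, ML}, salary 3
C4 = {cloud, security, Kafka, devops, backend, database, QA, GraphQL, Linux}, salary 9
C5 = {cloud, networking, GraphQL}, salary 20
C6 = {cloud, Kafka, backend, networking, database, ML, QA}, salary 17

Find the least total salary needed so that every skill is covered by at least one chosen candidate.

C3, C4 cover every skill at salary 3 + 9 = 12.
Any cover uses at least 2 candidates; among all covering selections none totals below 12.

12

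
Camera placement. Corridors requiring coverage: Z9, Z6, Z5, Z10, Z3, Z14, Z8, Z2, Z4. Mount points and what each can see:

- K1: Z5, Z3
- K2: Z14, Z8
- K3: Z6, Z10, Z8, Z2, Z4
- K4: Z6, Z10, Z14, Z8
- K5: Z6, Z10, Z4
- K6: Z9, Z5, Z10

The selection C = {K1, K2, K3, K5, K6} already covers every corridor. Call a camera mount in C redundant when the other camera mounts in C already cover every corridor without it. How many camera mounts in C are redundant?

1

Drop K1: Z3 uncovered — not redundant.
Drop K2: Z14 uncovered — not redundant.
Drop K3: Z2 uncovered — not redundant.
Drop K5: the rest still cover every corridor — redundant.
Drop K6: Z9 uncovered — not redundant.
1 redundant: K5.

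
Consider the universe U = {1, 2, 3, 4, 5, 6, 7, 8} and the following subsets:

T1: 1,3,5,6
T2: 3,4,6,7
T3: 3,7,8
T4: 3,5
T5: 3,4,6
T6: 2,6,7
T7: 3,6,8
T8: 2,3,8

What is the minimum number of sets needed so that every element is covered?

T1, T2, T8 together cover {1, 2, 3, 4, 5, 6, 7, 8} — every element.
No 2 of the 8 sets cover everything (all 28 pairs fall short), so 3 is minimum.

3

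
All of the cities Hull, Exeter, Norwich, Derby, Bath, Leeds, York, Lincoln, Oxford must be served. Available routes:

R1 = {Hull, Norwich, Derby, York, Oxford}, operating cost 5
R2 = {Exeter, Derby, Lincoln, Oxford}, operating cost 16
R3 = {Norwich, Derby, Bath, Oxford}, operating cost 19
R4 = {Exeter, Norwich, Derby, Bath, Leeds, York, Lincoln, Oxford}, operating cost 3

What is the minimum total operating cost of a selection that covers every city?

8

R1, R4 cover every city at operating cost 5 + 3 = 8.
Any cover uses at least 2 routes; among all covering selections none totals below 8.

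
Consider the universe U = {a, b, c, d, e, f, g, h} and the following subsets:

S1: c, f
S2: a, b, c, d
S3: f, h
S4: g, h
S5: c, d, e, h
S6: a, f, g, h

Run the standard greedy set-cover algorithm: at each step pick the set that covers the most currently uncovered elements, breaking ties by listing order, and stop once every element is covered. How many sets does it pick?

3

Pick 1: S2 covers 4 new elements (a, b, c, d).
Pick 2: S6 covers 3 new elements (f, g, h).
Pick 3: S5 covers 1 new elements (e).
Greedy uses 3 sets.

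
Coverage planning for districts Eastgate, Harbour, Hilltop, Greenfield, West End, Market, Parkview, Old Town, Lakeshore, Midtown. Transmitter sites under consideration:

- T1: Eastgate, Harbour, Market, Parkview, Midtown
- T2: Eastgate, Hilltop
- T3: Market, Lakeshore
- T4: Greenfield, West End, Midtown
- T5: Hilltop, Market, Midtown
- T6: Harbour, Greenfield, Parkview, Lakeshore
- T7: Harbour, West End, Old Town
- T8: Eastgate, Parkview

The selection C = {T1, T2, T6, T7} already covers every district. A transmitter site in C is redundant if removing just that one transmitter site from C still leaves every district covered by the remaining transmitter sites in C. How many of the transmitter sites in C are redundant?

0

Drop T1: Market, Midtown uncovered — not redundant.
Drop T2: Hilltop uncovered — not redundant.
Drop T6: Greenfield, Lakeshore uncovered — not redundant.
Drop T7: West End, Old Town uncovered — not redundant.
None of the transmitter sites in C is redundant.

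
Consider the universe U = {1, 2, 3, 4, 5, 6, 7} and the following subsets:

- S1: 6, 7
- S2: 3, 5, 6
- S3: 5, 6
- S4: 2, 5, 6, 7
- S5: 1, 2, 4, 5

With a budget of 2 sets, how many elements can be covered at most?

Choosing S1, S5 covers {1, 2, 4, 5, 6, 7} — 6 elements.
No choice of 2 sets does better; here 3 is left uncovered.

6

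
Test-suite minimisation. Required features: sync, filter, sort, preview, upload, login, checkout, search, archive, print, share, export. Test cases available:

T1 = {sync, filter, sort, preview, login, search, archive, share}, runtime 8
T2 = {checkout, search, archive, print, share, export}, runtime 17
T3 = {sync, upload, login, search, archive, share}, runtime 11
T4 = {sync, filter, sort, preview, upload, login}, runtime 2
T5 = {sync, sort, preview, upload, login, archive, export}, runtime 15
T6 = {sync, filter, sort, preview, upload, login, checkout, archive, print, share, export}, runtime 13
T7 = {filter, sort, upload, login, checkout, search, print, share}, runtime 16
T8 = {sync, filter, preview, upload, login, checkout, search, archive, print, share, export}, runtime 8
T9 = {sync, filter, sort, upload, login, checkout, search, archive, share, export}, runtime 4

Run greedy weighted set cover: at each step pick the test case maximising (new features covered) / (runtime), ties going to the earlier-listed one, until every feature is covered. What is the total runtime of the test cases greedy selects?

14

Pick 1: T4 adds 6 new (sync, filter, sort, preview, upload, login) at runtime 2 (ratio 6/2).
Pick 2: T9 adds 5 new (checkout, search, archive, share, export) at runtime 4 (ratio 5/4).
Pick 3: T8 adds 1 new (print) at runtime 8 (ratio 1/8).
Greedy total runtime: 2 + 4 + 8 = 14. (The true optimum is 10, so greedy overshoots here.)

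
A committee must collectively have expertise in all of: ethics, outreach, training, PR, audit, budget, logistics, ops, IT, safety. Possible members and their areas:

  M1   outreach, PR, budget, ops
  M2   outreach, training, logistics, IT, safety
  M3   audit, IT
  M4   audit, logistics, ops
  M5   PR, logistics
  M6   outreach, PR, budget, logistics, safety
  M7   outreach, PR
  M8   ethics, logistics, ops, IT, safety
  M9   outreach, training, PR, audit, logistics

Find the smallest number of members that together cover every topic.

M1, M8, M9 together cover {ethics, outreach, training, PR, audit, budget, logistics, ops, IT, safety} — every topic.
No 2 of the 9 members cover everything (all 36 pairs fall short), so 3 is minimum.

3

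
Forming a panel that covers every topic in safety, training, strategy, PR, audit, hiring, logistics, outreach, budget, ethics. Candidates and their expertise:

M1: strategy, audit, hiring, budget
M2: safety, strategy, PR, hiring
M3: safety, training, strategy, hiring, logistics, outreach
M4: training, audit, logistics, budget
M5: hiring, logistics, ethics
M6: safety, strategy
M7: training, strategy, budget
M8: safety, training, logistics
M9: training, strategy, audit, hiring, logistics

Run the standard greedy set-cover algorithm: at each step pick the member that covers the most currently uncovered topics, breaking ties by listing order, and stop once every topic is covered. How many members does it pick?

4

Pick 1: M3 covers 6 new topics (safety, training, strategy, hiring, logistics, outreach).
Pick 2: M1 covers 2 new topics (audit, budget).
Pick 3: M2 covers 1 new topics (PR).
Pick 4: M5 covers 1 new topics (ethics).
Greedy uses 4 members.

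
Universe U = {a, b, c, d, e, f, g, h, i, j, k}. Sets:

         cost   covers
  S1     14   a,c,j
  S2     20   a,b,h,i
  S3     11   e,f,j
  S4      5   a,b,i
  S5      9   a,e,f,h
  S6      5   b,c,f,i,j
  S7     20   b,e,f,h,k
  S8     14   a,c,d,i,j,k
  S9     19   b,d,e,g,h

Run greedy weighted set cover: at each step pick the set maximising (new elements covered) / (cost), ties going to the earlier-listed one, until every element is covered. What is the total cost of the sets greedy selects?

Pick 1: S6 adds 5 new (b, c, f, i, j) at cost 5 (ratio 5/5).
Pick 2: S5 adds 3 new (a, e, h) at cost 9 (ratio 3/9).
Pick 3: S8 adds 2 new (d, k) at cost 14 (ratio 2/14).
Pick 4: S9 adds 1 new (g) at cost 19 (ratio 1/19).
Greedy total cost: 5 + 9 + 14 + 19 = 47. (The true optimum is 38, so greedy overshoots here.)

47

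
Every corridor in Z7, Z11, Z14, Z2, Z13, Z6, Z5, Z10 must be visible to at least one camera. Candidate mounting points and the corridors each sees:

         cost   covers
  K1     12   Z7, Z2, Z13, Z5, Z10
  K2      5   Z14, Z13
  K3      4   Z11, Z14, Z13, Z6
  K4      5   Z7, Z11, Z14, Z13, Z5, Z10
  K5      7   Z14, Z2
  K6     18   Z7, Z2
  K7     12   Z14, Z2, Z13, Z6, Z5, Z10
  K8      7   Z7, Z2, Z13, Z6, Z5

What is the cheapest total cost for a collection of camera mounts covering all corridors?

K4, K8 cover every corridor at cost 5 + 7 = 12.
Any cover uses at least 2 camera mounts; among all covering selections none totals below 12.

12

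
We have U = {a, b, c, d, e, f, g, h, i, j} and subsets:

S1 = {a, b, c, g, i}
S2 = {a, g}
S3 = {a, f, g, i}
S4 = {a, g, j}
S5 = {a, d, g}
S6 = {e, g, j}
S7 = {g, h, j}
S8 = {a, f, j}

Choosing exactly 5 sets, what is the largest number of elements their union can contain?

10

Choosing S1, S3, S5, S6, S7 covers {a, b, c, d, e, f, g, h, i, j} — 10 elements.
That is all 10 elements.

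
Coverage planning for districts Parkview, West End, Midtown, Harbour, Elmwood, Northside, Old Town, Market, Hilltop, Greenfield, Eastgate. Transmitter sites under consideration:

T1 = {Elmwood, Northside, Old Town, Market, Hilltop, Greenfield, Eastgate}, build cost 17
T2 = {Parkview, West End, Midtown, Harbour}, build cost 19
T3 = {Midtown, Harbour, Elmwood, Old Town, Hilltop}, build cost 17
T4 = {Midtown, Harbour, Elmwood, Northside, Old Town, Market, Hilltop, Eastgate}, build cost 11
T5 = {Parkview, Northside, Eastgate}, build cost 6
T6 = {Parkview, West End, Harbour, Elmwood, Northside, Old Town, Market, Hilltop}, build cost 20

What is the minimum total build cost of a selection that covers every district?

36

T1, T2 cover every district at build cost 17 + 19 = 36.
Any cover uses at least 2 transmitter sites; among all covering selections none totals below 36.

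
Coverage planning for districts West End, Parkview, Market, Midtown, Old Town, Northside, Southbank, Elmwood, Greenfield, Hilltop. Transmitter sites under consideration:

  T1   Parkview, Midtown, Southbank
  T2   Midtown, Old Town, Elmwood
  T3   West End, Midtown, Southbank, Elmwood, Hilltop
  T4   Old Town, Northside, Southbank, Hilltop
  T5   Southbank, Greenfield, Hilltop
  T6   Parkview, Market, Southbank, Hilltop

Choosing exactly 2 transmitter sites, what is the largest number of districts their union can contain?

7

Choosing T2, T6 covers {Parkview, Market, Midtown, Old Town, Southbank, Elmwood, Hilltop} — 7 districts.
No choice of 2 transmitter sites does better; here West End, Northside, Greenfield are left uncovered.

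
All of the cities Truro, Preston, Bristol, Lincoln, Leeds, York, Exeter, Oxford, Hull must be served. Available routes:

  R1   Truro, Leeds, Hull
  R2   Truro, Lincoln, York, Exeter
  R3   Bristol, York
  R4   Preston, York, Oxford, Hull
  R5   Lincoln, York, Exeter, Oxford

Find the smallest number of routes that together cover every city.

4

R1, R2, R3, R4 together cover {Truro, Preston, Bristol, Lincoln, Leeds, York, Exeter, Oxford, Hull} — every city.
No 3 of the 5 routes cover everything (all 10 triples fall short), so 4 is minimum.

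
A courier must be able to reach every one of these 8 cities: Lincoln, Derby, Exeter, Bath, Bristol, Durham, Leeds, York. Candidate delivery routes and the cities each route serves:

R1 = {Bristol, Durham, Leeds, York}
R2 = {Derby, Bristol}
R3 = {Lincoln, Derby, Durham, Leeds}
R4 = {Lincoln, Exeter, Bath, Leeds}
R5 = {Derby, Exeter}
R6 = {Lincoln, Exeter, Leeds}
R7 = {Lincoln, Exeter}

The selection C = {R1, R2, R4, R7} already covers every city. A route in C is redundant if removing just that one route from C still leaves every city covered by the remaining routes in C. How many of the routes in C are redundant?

Drop R1: Durham, York uncovered — not redundant.
Drop R2: Derby uncovered — not redundant.
Drop R4: Bath uncovered — not redundant.
Drop R7: the rest still cover every city — redundant.
1 redundant: R7.

1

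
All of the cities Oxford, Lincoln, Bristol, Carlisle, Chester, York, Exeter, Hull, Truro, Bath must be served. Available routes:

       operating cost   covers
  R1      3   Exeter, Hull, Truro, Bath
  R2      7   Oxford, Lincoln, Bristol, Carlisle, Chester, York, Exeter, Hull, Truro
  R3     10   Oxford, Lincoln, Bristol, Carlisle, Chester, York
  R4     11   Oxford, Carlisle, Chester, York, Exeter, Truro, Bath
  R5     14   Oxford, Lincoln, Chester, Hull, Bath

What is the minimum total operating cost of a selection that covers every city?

R1, R2 cover every city at operating cost 3 + 7 = 10.
Any cover uses at least 2 routes; among all covering selections none totals below 10.

10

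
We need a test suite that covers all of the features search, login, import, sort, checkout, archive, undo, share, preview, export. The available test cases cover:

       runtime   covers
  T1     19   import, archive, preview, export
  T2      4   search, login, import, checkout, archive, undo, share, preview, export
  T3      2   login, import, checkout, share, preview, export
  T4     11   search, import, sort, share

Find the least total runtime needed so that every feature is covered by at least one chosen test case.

T2, T4 cover every feature at runtime 4 + 11 = 15.
Any cover uses at least 2 test cases; among all covering selections none totals below 15.

15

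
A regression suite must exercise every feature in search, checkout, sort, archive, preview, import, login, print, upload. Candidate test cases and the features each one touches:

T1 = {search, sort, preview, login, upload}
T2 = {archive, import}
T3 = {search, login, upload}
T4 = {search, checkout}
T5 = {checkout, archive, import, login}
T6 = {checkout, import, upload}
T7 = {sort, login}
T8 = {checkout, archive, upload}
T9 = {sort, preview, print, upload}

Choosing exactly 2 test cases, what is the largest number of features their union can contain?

Choosing T1, T5 covers {search, checkout, sort, archive, preview, import, login, upload} — 8 features.
No choice of 2 test cases does better; here print is left uncovered.

8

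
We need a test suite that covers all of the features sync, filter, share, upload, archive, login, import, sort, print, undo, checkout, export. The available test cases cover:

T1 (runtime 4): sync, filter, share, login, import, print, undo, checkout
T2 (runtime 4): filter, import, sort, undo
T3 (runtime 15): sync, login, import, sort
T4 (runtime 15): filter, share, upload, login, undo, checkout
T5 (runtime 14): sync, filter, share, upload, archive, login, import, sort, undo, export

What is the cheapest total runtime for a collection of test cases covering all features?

18

T1, T5 cover every feature at runtime 4 + 14 = 18.
Any cover uses at least 2 test cases; among all covering selections none totals below 18.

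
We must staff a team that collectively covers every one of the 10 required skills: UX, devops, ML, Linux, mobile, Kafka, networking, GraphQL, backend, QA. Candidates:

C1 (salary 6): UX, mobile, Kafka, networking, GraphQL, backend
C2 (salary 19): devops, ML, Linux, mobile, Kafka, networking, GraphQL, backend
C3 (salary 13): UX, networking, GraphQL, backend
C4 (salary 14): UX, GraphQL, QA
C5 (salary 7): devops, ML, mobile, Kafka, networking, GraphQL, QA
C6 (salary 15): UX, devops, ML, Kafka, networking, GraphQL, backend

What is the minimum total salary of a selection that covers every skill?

C1, C2, C5 cover every skill at salary 6 + 19 + 7 = 32.
Any cover uses at least 2 candidates; among all covering selections none totals below 32.

32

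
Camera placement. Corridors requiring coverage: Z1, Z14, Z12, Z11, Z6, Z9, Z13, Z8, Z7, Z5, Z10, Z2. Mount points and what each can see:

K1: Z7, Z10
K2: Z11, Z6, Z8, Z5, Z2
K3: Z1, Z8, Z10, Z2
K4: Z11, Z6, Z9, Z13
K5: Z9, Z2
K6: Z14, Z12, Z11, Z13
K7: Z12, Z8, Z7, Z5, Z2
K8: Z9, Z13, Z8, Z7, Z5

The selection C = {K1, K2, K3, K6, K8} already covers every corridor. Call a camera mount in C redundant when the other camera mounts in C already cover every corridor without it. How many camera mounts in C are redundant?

Drop K1: the rest still cover every corridor — redundant.
Drop K2: Z6 uncovered — not redundant.
Drop K3: Z1 uncovered — not redundant.
Drop K6: Z14, Z12 uncovered — not redundant.
Drop K8: Z9 uncovered — not redundant.
1 redundant: K1.

1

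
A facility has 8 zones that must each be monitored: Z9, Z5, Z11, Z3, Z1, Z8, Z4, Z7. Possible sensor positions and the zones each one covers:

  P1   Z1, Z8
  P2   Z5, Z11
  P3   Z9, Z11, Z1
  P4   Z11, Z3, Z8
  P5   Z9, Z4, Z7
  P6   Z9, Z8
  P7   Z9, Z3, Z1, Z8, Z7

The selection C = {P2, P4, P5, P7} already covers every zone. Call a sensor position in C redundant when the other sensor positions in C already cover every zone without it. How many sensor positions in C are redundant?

1

Drop P2: Z5 uncovered — not redundant.
Drop P4: the rest still cover every zone — redundant.
Drop P5: Z4 uncovered — not redundant.
Drop P7: Z1 uncovered — not redundant.
1 redundant: P4.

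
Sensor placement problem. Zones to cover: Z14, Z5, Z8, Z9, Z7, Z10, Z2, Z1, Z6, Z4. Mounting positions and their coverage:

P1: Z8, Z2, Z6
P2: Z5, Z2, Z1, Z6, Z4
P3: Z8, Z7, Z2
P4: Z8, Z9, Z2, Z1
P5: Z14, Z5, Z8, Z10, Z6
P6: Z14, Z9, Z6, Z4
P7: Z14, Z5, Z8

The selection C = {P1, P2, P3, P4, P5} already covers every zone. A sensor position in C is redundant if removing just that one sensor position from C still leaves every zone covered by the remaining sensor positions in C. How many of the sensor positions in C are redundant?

Drop P1: the rest still cover every zone — redundant.
Drop P2: Z4 uncovered — not redundant.
Drop P3: Z7 uncovered — not redundant.
Drop P4: Z9 uncovered — not redundant.
Drop P5: Z14, Z10 uncovered — not redundant.
1 redundant: P1.

1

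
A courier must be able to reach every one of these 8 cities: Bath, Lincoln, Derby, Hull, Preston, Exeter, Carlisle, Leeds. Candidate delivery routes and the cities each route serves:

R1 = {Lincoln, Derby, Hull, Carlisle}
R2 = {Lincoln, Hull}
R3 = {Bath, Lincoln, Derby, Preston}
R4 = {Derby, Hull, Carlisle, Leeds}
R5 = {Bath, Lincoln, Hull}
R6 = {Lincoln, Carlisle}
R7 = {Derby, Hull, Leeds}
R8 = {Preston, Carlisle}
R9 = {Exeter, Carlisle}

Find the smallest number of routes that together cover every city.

3

R3, R4, R9 together cover {Bath, Lincoln, Derby, Hull, Preston, Exeter, Carlisle, Leeds} — every city.
No 2 of the 9 routes cover everything (all 36 pairs fall short), so 3 is minimum.
Greedy (largest uncovered first) would take R1, R3, R4, R9 — 4 routes — but 3 suffice.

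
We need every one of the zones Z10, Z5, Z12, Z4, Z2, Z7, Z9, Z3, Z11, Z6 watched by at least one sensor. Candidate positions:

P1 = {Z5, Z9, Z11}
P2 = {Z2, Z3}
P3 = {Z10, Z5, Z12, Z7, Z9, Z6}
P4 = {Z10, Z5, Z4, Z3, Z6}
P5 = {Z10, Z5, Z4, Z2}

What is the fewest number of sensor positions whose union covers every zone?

4

P1, P2, P3, P4 together cover {Z10, Z5, Z12, Z4, Z2, Z7, Z9, Z3, Z11, Z6} — every zone.
No 3 of the 5 sensor positions cover everything (all 10 triples fall short), so 4 is minimum.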